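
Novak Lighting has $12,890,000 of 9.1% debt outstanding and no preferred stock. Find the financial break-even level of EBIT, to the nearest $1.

Annual interest = 9.1% × $12,890,000 = $1,172,990.00.
With no preferred dividends, EPS = 0 when EBIT exactly covers interest, so the financial break-even EBIT is $1,172,990.00.

$1,172,990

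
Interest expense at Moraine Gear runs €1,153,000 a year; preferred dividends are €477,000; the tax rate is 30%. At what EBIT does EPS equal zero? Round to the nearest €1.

€1,834,429

Preferred dividends are paid after tax, so their pre-tax equivalent is €477,000 ÷ (1 − 0.30) = €681,428.57.
Financial break-even EBIT = interest + D_p ÷ (1 − t) = €1,153,000 + €681,428.57 = €1,834,428.57.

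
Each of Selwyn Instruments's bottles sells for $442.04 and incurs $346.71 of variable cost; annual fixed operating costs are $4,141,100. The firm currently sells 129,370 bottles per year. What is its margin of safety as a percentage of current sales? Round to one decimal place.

66.4%

Each unit contributes $442.04 − $346.71 = $95.33. Break-even units = $4,141,100 ÷ $95.33 = 43,439.63; break-even revenue = 43,439.63 × $442.04 = $19,202,054.38.
Current sales = 129,370 × $442.04 = $57,186,714.80.
Margin of safety = ($57,186,714.80 − $19,202,054.38) ÷ $57,186,714.80 = 66.4%.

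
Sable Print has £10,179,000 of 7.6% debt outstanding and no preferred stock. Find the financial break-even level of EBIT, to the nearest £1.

Annual interest = 7.6% × £10,179,000 = £773,604.00.
With no preferred dividends, EPS = 0 when EBIT exactly covers interest, so the financial break-even EBIT is £773,604.00.

£773,604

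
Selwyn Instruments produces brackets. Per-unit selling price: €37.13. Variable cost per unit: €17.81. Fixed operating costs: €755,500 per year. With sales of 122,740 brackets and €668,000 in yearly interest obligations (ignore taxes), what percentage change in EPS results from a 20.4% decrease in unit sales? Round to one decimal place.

Total contribution margin = 122,740 × €19.32 = €2,371,336.80.
Subtracting fixed costs: EBIT = €2,371,336.80 − €755,500 = €1,615,836.80.
Interest = €668,000.00, so EBIT − I = €947,836.80.
Degree of combined leverage = contribution ÷ (EBIT − I) = €2,371,336.80 ÷ €947,836.80 = 2.5018.
%ΔEPS = DCL × %ΔSales = 2.5018 × -20.4% = -51.0%.

-51.0%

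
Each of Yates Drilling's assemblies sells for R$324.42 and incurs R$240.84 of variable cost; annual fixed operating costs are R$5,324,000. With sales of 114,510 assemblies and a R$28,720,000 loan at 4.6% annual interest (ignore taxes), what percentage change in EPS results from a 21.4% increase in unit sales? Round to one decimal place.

+70.0%

Contribution at this volume is 114,510 × R$83.58 = R$9,570,745.80.
Subtracting fixed costs: EBIT = R$9,570,745.80 − R$5,324,000 = R$4,246,745.80.
Interest = R$1,321,120.00, so EBIT − I = R$2,925,625.80.
Degree of combined leverage = contribution ÷ (EBIT − I) = R$9,570,745.80 ÷ R$2,925,625.80 = 3.2713.
EPS therefore changes by 3.2713 × (+21.4%) = +70.0%.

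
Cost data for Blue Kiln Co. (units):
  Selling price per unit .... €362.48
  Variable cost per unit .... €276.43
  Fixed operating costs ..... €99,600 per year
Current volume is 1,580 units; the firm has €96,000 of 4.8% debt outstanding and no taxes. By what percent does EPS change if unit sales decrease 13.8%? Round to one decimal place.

Total contribution margin = 1,580 × €86.05 = €135,959.00.
Subtracting fixed costs: EBIT = €135,959.00 − €99,600 = €36,359.00.
Interest = €4,608.00, so EBIT − I = €31,751.00.
Degree of combined leverage = contribution ÷ (EBIT − I) = €135,959.00 ÷ €31,751.00 = 4.2820.
%ΔEPS = DCL × %ΔSales = 4.2820 × -13.8% = -59.1%.

-59.1%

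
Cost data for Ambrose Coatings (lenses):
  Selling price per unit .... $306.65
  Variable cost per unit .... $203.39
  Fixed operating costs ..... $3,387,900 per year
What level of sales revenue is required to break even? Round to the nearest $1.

Contribution margin per unit = $306.65 − $203.39 = $103.26, a CM ratio of $103.26 ÷ $306.65 = 0.3367.
Break-even sales = FC ÷ CM ratio = $3,387,900 × $306.65 / $103.26 = $10,061,007.

$10,061,007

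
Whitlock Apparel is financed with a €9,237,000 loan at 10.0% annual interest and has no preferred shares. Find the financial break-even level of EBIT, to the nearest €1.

Annual interest = 10.0% × €9,237,000 = €923,700.00.
With no preferred dividends, EPS = 0 when EBIT exactly covers interest, so the financial break-even EBIT is €923,700.00.

€923,700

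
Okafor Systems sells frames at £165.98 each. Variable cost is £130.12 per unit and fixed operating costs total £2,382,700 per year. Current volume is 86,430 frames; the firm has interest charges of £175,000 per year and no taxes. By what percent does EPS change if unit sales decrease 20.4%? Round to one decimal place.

-116.7%

At 86,430 units, contribution = 86,430 × £35.86 = £3,099,379.80.
EBIT = £3,099,379.80 − £2,382,700 = £716,679.80.
Interest = £175,000.00, so EBIT − I = £541,679.80.
Degree of combined leverage = contribution ÷ (EBIT − I) = £3,099,379.80 ÷ £541,679.80 = 5.7218.
EPS therefore changes by 5.7218 × (-20.4%) = -116.7%.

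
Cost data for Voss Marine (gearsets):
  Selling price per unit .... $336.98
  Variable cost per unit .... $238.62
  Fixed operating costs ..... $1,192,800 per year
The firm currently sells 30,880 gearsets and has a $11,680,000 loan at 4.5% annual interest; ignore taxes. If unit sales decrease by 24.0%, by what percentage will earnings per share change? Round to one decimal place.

-55.3%

At 30,880 units, contribution = 30,880 × $98.36 = $3,037,356.80.
EBIT = $3,037,356.80 − $1,192,800 = $1,844,556.80.
Interest = $525,600.00, so EBIT − I = $1,318,956.80.
Degree of combined leverage = contribution ÷ (EBIT − I) = $3,037,356.80 ÷ $1,318,956.80 = 2.3028.
%ΔEPS = DCL × %ΔSales = 2.3028 × -24.0% = -55.3%.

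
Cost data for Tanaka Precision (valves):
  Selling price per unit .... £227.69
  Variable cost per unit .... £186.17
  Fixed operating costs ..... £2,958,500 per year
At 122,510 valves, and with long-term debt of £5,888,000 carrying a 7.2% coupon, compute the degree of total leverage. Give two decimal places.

Contribution at this volume is 122,510 × £41.52 = £5,086,615.20.
Subtracting fixed costs: EBIT = £5,086,615.20 − £2,958,500 = £2,128,115.20. Interest = £423,936.00.
DOL = £5,086,615.20 ÷ £2,128,115.20 = 2.3902; DFL = £2,128,115.20 ÷ £1,704,179.20 = 1.2488.
Combined leverage = 2.3902 × 1.2488 = 2.9849.

2.98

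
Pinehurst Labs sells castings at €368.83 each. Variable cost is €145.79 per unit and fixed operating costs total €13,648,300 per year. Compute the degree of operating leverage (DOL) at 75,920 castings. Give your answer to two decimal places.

5.15

Contribution at this volume is 75,920 × €223.04 = €16,933,196.80.
Subtracting fixed costs: EBIT = €16,933,196.80 − €13,648,300 = €3,284,896.80.
So DOL = total CM / EBIT = €16,933,196.80 / €3,284,896.80 = 5.1549.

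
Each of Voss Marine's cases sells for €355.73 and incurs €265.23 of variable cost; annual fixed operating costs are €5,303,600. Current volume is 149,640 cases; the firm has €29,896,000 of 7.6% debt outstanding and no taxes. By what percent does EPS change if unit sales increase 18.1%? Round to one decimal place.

+41.1%

Contribution at this volume is 149,640 × €90.50 = €13,542,420.00.
Subtracting fixed costs: EBIT = €13,542,420.00 − €5,303,600 = €8,238,820.00.
Interest = €2,272,096.00, so EBIT − I = €5,966,724.00.
Degree of combined leverage = contribution ÷ (EBIT − I) = €13,542,420.00 ÷ €5,966,724.00 = 2.2697.
EPS therefore changes by 2.2697 × (+18.1%) = +41.1%.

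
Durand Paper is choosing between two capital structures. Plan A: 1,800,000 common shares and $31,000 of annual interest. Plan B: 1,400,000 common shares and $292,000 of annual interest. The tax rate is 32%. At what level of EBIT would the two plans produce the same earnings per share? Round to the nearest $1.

At indifference, (EBIT − 31,000)(1 − t)/1,800,000 = (EBIT − 292,000)(1 − t)/1,400,000.
The (1 − t) factor cancels: (EBIT − 31,000) × 1,400,000 = (EBIT − 292,000) × 1,800,000.
EBIT × (1,800,000 − 1,400,000) = 292,000 × 1,800,000 − 31,000 × 1,400,000 = 482,200,000,000, so EBIT = 482,200,000,000 ÷ 400,000 = 1,205,500.00.

$1,205,500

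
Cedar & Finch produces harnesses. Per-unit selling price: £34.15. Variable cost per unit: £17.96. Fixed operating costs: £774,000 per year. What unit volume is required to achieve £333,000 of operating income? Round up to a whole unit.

68,376 harnesses

Unit CM = price − variable cost = £34.15 − £17.96 = £16.19.
Units = (FC + target) / CM = (£774,000 + £333,000) / £16.19 = 68,375.54, so 68,376 harnesses.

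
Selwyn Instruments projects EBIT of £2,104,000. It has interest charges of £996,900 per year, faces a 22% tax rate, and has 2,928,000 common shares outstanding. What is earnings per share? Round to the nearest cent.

£0.29

Pre-tax income = £2,104,000 − £996,900.00 = £1,107,100.00.
Net income = £1,107,100.00 × (1 − 0.22) = £863,538.00.
Per share: £863,538.00 / 2,928,000 shares = £0.29.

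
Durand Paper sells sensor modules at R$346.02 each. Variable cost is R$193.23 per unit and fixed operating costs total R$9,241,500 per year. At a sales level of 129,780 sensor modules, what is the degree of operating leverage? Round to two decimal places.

At 129,780 units, contribution = 129,780 × R$152.79 = R$19,829,086.20.
Subtracting fixed costs: EBIT = R$19,829,086.20 − R$9,241,500 = R$10,587,586.20.
So DOL = total CM / EBIT = R$19,829,086.20 / R$10,587,586.20 = 1.8729.

1.87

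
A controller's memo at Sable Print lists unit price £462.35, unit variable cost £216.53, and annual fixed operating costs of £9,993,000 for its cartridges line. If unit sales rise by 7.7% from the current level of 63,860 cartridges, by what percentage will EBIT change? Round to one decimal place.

Total contribution margin = 63,860 × £245.82 = £15,698,065.20.
Operating income = contribution − fixed costs = £15,698,065.20 − £9,993,000 = £5,705,065.20.
DOL = contribution ÷ EBIT = £15,698,065.20 ÷ £5,705,065.20 = 2.7516.
Operating income changes by 2.7516 × +7.7% = +21.2%.

+21.2%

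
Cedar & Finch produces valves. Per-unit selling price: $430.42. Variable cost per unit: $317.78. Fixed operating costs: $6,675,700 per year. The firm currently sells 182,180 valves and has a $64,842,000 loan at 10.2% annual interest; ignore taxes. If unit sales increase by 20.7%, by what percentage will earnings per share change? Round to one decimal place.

+58.7%

At 182,180 units, contribution = 182,180 × $112.64 = $20,520,755.20.
EBIT = $20,520,755.20 − $6,675,700 = $13,845,055.20.
After interest of $6,613,884.00, pre-tax earnings = $7,231,171.20.
DCL = total CM / (EBIT − I) = $20,520,755.20 / $7,231,171.20 = 2.8378.
%ΔEPS = DCL × %ΔSales = 2.8378 × +20.7% = +58.7%.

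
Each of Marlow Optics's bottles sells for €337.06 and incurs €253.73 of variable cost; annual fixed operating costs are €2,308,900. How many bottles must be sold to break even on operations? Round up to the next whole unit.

Contribution margin per unit = €337.06 − €253.73 = €83.33.
Break-even volume = fixed costs ÷ CM per unit = €2,308,900 ÷ €83.33 = 27,707.91, so 27,708 bottles.

27,708 bottles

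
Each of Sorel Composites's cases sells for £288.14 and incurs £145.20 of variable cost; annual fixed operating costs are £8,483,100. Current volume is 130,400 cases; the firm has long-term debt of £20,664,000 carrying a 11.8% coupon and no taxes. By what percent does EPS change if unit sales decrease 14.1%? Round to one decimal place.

Contribution at this volume is 130,400 × £142.94 = £18,639,376.00.
EBIT = £18,639,376.00 − £8,483,100 = £10,156,276.00.
After interest of £2,438,352.00, pre-tax earnings = £7,717,924.00.
DCL = total CM / (EBIT − I) = £18,639,376.00 / £7,717,924.00 = 2.4151.
EPS therefore changes by 2.4151 × (-14.1%) = -34.1%.

-34.1%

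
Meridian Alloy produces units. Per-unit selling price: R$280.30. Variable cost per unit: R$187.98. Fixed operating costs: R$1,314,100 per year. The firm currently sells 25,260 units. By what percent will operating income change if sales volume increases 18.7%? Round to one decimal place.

Total contribution margin = 25,260 × R$92.32 = R$2,332,003.20.
Operating income = contribution − fixed costs = R$2,332,003.20 − R$1,314,100 = R$1,017,903.20.
DOL = contribution ÷ EBIT = R$2,332,003.20 ÷ R$1,017,903.20 = 2.2910.
Operating income changes by 2.2910 × +18.7% = +42.8%.

+42.8%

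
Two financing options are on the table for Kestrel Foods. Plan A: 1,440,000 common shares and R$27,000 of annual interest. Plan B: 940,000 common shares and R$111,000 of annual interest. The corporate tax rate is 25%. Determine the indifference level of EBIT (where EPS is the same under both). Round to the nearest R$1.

R$268,920

Set EPS_A = EPS_B: (EBIT − R$27,000)(1 − 0.25) ÷ 1,440,000 = (EBIT − R$111,000)(1 − 0.25) ÷ 940,000.
The (1 − t) factor cancels: (EBIT − 27,000) × 940,000 = (EBIT − 111,000) × 1,440,000.
Solving, EBIT = (111,000·1,440,000 − 27,000·940,000) / (1,440,000 − 940,000) = 134,460,000,000 / 500,000 = 268,920.00.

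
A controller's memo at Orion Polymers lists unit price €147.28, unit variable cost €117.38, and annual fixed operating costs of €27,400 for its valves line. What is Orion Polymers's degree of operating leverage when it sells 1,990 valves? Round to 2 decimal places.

1.85

At 1,990 units, contribution = 1,990 × €29.90 = €59,501.00.
EBIT = €59,501.00 − €27,400 = €32,101.00.
DOL = contribution ÷ EBIT = €59,501.00 ÷ €32,101.00 = 1.8536.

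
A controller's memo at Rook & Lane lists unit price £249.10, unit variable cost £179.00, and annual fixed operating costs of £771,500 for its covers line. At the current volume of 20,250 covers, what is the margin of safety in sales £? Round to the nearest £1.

£2,302,754

Contribution margin per unit = £249.10 − £179.00 = £70.10. Break-even units = £771,500 ÷ £70.10 = 11,005.71; break-even revenue = 11,005.71 × £249.10 = £2,741,521.40.
Actual sales revenue = 20,250 × £249.10 = £5,044,275.00.
Margin of safety = £5,044,275.00 − £2,741,521.40 = £2,302,754.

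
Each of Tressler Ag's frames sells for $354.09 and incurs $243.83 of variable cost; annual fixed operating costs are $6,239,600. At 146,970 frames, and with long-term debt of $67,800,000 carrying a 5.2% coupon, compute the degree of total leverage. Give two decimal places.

2.52

At 146,970 units, contribution = 146,970 × $110.26 = $16,204,912.20.
Subtracting fixed costs: EBIT = $16,204,912.20 − $6,239,600 = $9,965,312.20. Interest = $3,525,600.00, so EBIT − I = $6,439,712.20.
DCL = contribution ÷ (EBIT − I) = $16,204,912.20 ÷ $6,439,712.20 = 2.5164.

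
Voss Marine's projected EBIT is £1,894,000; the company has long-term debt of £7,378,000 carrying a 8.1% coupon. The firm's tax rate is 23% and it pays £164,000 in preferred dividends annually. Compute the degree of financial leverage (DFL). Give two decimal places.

1.75

Interest = £597,618.00.
Preferred dividends grossed up pre-tax: £164,000 / (1 − 0.23) = £212,987.01.
DFL = EBIT ÷ [EBIT − I − D_p/(1−t)] = £1,894,000 ÷ [£1,894,000 − £597,618.00 − £212,987.01] = £1,894,000 ÷ £1,083,394.99 = 1.7482.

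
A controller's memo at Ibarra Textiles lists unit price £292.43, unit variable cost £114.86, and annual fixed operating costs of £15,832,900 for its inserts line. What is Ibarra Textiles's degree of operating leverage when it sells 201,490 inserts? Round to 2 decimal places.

Contribution at this volume is 201,490 × £177.57 = £35,778,579.30.
Operating income = contribution − fixed costs = £35,778,579.30 − £15,832,900 = £19,945,679.30.
Degree of operating leverage = £35,778,579.30 / £19,945,679.30 = 1.7938.

1.79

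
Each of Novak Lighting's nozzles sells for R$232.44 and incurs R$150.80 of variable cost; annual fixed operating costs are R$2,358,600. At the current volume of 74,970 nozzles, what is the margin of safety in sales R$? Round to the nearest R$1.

Unit CM = price − variable cost = R$232.44 − R$150.80 = R$81.64. Break-even units = R$2,358,600 ÷ R$81.64 = 28,890.25; break-even revenue = 28,890.25 × R$232.44 = R$6,715,249.68.
Current sales = 74,970 × R$232.44 = R$17,426,026.80.
Margin of safety = R$17,426,026.80 − R$6,715,249.68 = R$10,710,777.

R$10,710,777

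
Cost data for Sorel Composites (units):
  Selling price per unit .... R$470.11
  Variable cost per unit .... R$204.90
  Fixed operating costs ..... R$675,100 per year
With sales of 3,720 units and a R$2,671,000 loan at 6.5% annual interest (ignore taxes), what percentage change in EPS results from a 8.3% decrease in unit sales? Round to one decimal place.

-59.4%

Contribution at this volume is 3,720 × R$265.21 = R$986,581.20.
EBIT = R$986,581.20 − R$675,100 = R$311,481.20.
Interest = R$173,615.00, so EBIT − I = R$137,866.20.
Degree of combined leverage = contribution ÷ (EBIT − I) = R$986,581.20 ÷ R$137,866.20 = 7.1561.
EPS therefore changes by 7.1561 × (-8.3%) = -59.4%.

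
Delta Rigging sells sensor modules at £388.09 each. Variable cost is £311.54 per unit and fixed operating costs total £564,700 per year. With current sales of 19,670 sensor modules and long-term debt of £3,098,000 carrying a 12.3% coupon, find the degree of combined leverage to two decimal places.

At 19,670 units, contribution = 19,670 × £76.55 = £1,505,738.50.
Operating income = contribution − fixed costs = £1,505,738.50 − £564,700 = £941,038.50. Interest = £381,054.00.
DOL = £1,505,738.50 ÷ £941,038.50 = 1.6001; DFL = £941,038.50 ÷ £559,984.50 = 1.6805.
DCL = DOL × DFL = 1.6001 × 1.6805 = 2.6890.

2.69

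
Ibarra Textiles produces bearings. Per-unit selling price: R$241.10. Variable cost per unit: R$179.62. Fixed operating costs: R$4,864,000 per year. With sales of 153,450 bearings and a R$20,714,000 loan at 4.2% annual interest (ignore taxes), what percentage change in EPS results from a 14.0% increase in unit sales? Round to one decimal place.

+35.7%

Total contribution margin = 153,450 × R$61.48 = R$9,434,106.00.
Operating income = contribution − fixed costs = R$9,434,106.00 − R$4,864,000 = R$4,570,106.00.
Interest = R$869,988.00, so EBIT − I = R$3,700,118.00.
Degree of combined leverage = contribution ÷ (EBIT − I) = R$9,434,106.00 ÷ R$3,700,118.00 = 2.5497.
%ΔEPS = DCL × %ΔSales = 2.5497 × +14.0% = +35.7%.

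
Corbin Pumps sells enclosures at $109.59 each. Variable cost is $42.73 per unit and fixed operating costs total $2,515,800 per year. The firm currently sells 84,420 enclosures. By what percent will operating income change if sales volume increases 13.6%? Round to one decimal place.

Total contribution margin = 84,420 × $66.86 = $5,644,321.20.
EBIT = $5,644,321.20 − $2,515,800 = $3,128,521.20.
DOL = contribution ÷ EBIT = $5,644,321.20 ÷ $3,128,521.20 = 1.8041.
So EBIT moves 1.8041 × (+13.6%) = +24.5%.

+24.5%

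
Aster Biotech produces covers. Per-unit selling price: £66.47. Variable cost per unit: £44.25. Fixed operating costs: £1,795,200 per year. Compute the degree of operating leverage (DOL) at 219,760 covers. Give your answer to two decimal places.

At 219,760 units, contribution = 219,760 × £22.22 = £4,883,067.20.
Subtracting fixed costs: EBIT = £4,883,067.20 − £1,795,200 = £3,087,867.20.
Degree of operating leverage = £4,883,067.20 / £3,087,867.20 = 1.5814.

1.58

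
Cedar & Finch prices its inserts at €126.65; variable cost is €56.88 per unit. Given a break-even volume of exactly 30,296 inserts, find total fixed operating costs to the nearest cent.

Unit CM = price − variable cost = €126.65 − €56.88 = €69.77.
Since BE = FC / CM, FC = 30,296 × €69.77 = €2,113,751.92.

€2,113,751.92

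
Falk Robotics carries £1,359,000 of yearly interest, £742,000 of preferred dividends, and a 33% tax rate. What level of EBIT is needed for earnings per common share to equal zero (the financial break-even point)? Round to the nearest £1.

£2,466,463

Preferred dividends are paid after tax, so their pre-tax equivalent is £742,000 ÷ (1 − 0.33) = £1,107,462.69.
EPS = 0 when EBIT covers interest plus the pre-tax preferred burden: £1,359,000 + £1,107,462.69 = £2,466,462.69.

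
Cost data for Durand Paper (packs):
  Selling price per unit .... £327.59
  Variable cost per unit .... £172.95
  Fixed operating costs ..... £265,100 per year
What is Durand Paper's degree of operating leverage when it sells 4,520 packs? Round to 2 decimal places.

1.61

Total contribution margin = 4,520 × £154.64 = £698,972.80.
Operating income = contribution − fixed costs = £698,972.80 − £265,100 = £433,872.80.
DOL = contribution ÷ EBIT = £698,972.80 ÷ £433,872.80 = 1.6110.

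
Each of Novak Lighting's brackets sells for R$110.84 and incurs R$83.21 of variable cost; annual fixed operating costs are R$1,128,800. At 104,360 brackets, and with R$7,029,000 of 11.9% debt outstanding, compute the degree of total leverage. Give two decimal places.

3.14

Contribution at this volume is 104,360 × R$27.63 = R$2,883,466.80.
Operating income = contribution − fixed costs = R$2,883,466.80 − R$1,128,800 = R$1,754,666.80. Interest = R$836,451.00, so EBIT − I = R$918,215.80.
Degree of total leverage = total CM / (EBIT − interest) = R$2,883,466.80 / R$918,215.80 = 3.1403.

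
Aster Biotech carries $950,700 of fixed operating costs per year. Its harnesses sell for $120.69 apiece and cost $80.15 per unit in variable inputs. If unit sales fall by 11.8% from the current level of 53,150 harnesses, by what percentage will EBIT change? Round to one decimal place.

Contribution at this volume is 53,150 × $40.54 = $2,154,701.00.
Subtracting fixed costs: EBIT = $2,154,701.00 − $950,700 = $1,204,001.00.
So DOL = total CM / EBIT = $2,154,701.00 / $1,204,001.00 = 1.7896.
So EBIT moves 1.7896 × (-11.8%) = -21.1%.

-21.1%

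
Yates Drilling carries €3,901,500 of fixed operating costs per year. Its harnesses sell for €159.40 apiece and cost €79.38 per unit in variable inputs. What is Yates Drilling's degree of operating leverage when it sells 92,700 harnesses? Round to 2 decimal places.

2.11

Total contribution margin = 92,700 × €80.02 = €7,417,854.00.
Subtracting fixed costs: EBIT = €7,417,854.00 − €3,901,500 = €3,516,354.00.
DOL = contribution ÷ EBIT = €7,417,854.00 ÷ €3,516,354.00 = 2.1095.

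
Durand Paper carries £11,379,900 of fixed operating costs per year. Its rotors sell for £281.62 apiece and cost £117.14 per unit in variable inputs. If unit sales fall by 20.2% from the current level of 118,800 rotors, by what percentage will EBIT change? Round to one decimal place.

-48.4%

Total contribution margin = 118,800 × £164.48 = £19,540,224.00.
EBIT = £19,540,224.00 − £11,379,900 = £8,160,324.00.
So DOL = total CM / EBIT = £19,540,224.00 / £8,160,324.00 = 2.3945.
So EBIT moves 2.3945 × (-20.2%) = -48.4%.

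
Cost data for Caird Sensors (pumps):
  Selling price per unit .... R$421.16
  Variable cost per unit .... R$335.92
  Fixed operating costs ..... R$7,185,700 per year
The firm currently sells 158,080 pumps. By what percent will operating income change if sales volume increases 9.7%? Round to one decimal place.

+20.8%

Contribution at this volume is 158,080 × R$85.24 = R$13,474,739.20.
Subtracting fixed costs: EBIT = R$13,474,739.20 − R$7,185,700 = R$6,289,039.20.
Degree of operating leverage = R$13,474,739.20 / R$6,289,039.20 = 2.1426.
So EBIT moves 2.1426 × (+9.7%) = +20.8%.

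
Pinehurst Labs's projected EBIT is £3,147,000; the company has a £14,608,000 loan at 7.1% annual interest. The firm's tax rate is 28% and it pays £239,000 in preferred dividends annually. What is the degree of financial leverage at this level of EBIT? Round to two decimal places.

Annual interest charges come to £1,037,168.00.
Pre-tax preferred-dividend burden = £239,000 ÷ (1 − 0.28) = £331,944.44.
DFL = EBIT ÷ [EBIT − I − D_p/(1−t)] = £3,147,000 ÷ [£3,147,000 − £1,037,168.00 − £331,944.44] = £3,147,000 ÷ £1,777,887.56 = 1.7701.

1.77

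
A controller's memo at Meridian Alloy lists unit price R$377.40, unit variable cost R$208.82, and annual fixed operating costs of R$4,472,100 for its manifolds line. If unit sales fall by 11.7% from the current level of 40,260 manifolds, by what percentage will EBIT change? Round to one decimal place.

Contribution at this volume is 40,260 × R$168.58 = R$6,787,030.80.
EBIT = R$6,787,030.80 − R$4,472,100 = R$2,314,930.80.
So DOL = total CM / EBIT = R$6,787,030.80 / R$2,314,930.80 = 2.9319.
So EBIT moves 2.9319 × (-11.7%) = -34.3%.

-34.3%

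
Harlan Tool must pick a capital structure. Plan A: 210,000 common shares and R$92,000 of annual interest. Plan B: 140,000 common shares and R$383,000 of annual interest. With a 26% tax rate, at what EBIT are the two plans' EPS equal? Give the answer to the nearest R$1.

Set EPS_A = EPS_B: (EBIT − R$92,000)(1 − 0.26) ÷ 210,000 = (EBIT − R$383,000)(1 − 0.26) ÷ 140,000.
Cancelling (1 − t) and cross-multiplying: 140,000·(EBIT − 92,000) = 210,000·(EBIT − 383,000).
EBIT × (210,000 − 140,000) = 383,000 × 210,000 − 92,000 × 140,000 = 67,550,000,000, so EBIT = 67,550,000,000 ÷ 70,000 = 965,000.00.

R$965,000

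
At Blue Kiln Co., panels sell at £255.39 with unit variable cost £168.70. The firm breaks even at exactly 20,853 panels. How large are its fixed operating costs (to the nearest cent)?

Contribution margin per unit = £255.39 − £168.70 = £86.69.
Fixed costs = break-even units × CM = 20,853 × £86.69 = £1,807,746.57.

£1,807,746.57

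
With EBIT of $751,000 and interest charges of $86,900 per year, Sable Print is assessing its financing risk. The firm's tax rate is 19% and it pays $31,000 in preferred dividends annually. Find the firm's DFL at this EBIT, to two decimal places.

Interest = $86,900.00.
Preferred dividends grossed up pre-tax: $31,000 / (1 − 0.19) = $38,271.60.
DFL = EBIT ÷ [EBIT − I − D_p/(1−t)] = $751,000 ÷ [$751,000 − $86,900.00 − $38,271.60] = $751,000 ÷ $625,828.40 = 1.2000.

1.20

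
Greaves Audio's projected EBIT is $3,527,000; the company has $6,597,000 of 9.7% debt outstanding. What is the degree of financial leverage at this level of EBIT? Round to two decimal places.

1.22

Annual interest charges come to $639,909.00.
Degree of financial leverage = EBIT / (EBIT − interest) = $3,527,000 / $2,887,091.00 = 1.2216.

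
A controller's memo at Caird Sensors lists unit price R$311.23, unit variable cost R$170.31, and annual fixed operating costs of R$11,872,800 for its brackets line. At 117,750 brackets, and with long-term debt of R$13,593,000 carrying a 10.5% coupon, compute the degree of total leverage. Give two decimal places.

Total contribution margin = 117,750 × R$140.92 = R$16,593,330.00.
Subtracting fixed costs: EBIT = R$16,593,330.00 − R$11,872,800 = R$4,720,530.00. Interest = R$1,427,265.00, so EBIT − I = R$3,293,265.00.
DCL = contribution ÷ (EBIT − I) = R$16,593,330.00 ÷ R$3,293,265.00 = 5.0386.

5.04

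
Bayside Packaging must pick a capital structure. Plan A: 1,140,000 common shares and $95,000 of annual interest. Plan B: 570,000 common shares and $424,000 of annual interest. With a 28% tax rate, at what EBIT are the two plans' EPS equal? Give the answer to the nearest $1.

At indifference, (EBIT − 95,000)(1 − t)/1,140,000 = (EBIT − 424,000)(1 − t)/570,000.
The (1 − t) factor cancels: (EBIT − 95,000) × 570,000 = (EBIT − 424,000) × 1,140,000.
Solving, EBIT = (424,000·1,140,000 − 95,000·570,000) / (1,140,000 − 570,000) = 429,210,000,000 / 570,000 = 753,000.00.

$753,000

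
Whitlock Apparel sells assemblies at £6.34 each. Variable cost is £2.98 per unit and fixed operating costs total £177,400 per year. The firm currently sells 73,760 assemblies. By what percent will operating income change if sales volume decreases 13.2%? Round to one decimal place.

Contribution at this volume is 73,760 × £3.36 = £247,833.60.
Subtracting fixed costs: EBIT = £247,833.60 − £177,400 = £70,433.60.
Degree of operating leverage = £247,833.60 / £70,433.60 = 3.5187.
%ΔEBIT = DOL × %ΔSales = 3.5187 × -13.2% = -46.4%.

-46.4%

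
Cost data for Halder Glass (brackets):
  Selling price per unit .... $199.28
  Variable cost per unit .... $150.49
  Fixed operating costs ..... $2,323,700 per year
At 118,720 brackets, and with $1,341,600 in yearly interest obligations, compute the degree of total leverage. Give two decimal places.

At 118,720 units, contribution = 118,720 × $48.79 = $5,792,348.80.
EBIT = $5,792,348.80 − $2,323,700 = $3,468,648.80. Interest = $1,341,600.00.
DOL = $5,792,348.80 ÷ $3,468,648.80 = 1.6699; DFL = $3,468,648.80 ÷ $2,127,048.80 = 1.6307.
DCL = DOL × DFL = 1.6699 × 1.6307 = 2.7231.

2.72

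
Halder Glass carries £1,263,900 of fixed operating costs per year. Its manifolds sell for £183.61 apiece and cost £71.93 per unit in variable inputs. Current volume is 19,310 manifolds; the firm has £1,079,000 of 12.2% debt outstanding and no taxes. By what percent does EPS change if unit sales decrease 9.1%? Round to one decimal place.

-25.8%

Total contribution margin = 19,310 × £111.68 = £2,156,540.80.
Subtracting fixed costs: EBIT = £2,156,540.80 − £1,263,900 = £892,640.80.
After interest of £131,638.00, pre-tax earnings = £761,002.80.
DCL = total CM / (EBIT − I) = £2,156,540.80 / £761,002.80 = 2.8338.
EPS therefore changes by 2.8338 × (-9.1%) = -25.8%.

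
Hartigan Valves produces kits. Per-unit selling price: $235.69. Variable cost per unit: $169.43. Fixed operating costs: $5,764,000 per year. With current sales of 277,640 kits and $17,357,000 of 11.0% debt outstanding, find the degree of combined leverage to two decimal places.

Contribution at this volume is 277,640 × $66.26 = $18,396,426.40.
Subtracting fixed costs: EBIT = $18,396,426.40 − $5,764,000 = $12,632,426.40. Interest = $1,909,270.00, so EBIT − I = $10,723,156.40.
DCL = contribution ÷ (EBIT − I) = $18,396,426.40 ÷ $10,723,156.40 = 1.7156.

1.72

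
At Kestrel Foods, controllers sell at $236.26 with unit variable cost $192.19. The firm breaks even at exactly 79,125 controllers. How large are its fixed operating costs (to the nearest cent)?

$3,487,038.75

Contribution margin per unit = $236.26 − $192.19 = $44.07.
Fixed costs = break-even units × CM = 79,125 × $44.07 = $3,487,038.75.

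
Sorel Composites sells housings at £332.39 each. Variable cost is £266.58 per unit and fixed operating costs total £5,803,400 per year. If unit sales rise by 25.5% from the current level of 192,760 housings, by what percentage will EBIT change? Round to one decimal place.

At 192,760 units, contribution = 192,760 × £65.81 = £12,685,535.60.
Operating income = contribution − fixed costs = £12,685,535.60 − £5,803,400 = £6,882,135.60.
So DOL = total CM / EBIT = £12,685,535.60 / £6,882,135.60 = 1.8433.
Operating income changes by 1.8433 × +25.5% = +47.0%.

+47.0%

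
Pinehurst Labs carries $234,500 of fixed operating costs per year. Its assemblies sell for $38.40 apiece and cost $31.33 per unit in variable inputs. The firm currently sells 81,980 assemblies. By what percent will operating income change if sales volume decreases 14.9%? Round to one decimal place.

Total contribution margin = 81,980 × $7.07 = $579,598.60.
Operating income = contribution − fixed costs = $579,598.60 − $234,500 = $345,098.60.
Degree of operating leverage = $579,598.60 / $345,098.60 = 1.6795.
%ΔEBIT = DOL × %ΔSales = 1.6795 × -14.9% = -25.0%.

-25.0%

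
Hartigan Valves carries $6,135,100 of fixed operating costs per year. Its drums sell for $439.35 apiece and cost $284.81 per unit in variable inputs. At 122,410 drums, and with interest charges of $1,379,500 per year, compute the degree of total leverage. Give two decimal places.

Total contribution margin = 122,410 × $154.54 = $18,917,241.40.
Subtracting fixed costs: EBIT = $18,917,241.40 − $6,135,100 = $12,782,141.40. Interest = $1,379,500.00, so EBIT − I = $11,402,641.40.
Degree of total leverage = total CM / (EBIT − interest) = $18,917,241.40 / $11,402,641.40 = 1.6590.

1.66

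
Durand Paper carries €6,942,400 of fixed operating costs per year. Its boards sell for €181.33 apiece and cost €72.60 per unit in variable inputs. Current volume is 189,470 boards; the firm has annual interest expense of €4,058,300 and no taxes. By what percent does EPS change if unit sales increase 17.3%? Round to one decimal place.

Total contribution margin = 189,470 × €108.73 = €20,601,073.10.
Operating income = contribution − fixed costs = €20,601,073.10 − €6,942,400 = €13,658,673.10.
Interest = €4,058,300.00, so EBIT − I = €9,600,373.10.
Degree of combined leverage = contribution ÷ (EBIT − I) = €20,601,073.10 ÷ €9,600,373.10 = 2.1459.
%ΔEPS = DCL × %ΔSales = 2.1459 × +17.3% = +37.1%.

+37.1%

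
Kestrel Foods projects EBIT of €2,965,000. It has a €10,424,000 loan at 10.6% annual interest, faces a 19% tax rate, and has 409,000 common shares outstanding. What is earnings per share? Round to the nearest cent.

Interest = €1,104,944.00, so EBT = €2,965,000 − €1,104,944.00 = €1,860,056.00.
Net income = €1,860,056.00 × (1 − 0.19) = €1,506,645.36.
EPS = €1,506,645.36 ÷ 409,000 = €3.68.

€3.68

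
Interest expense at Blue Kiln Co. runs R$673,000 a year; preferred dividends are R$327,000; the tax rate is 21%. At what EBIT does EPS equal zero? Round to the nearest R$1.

Preferred dividends are paid after tax, so their pre-tax equivalent is R$327,000 ÷ (1 − 0.21) = R$413,924.05.
Financial break-even EBIT = interest + D_p ÷ (1 − t) = R$673,000 + R$413,924.05 = R$1,086,924.05.

R$1,086,924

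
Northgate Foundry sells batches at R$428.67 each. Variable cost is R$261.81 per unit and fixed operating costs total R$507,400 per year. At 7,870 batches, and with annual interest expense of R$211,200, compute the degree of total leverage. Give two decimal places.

At 7,870 units, contribution = 7,870 × R$166.86 = R$1,313,188.20.
Subtracting fixed costs: EBIT = R$1,313,188.20 − R$507,400 = R$805,788.20. Interest = R$211,200.00.
DOL = R$1,313,188.20 ÷ R$805,788.20 = 1.6297; DFL = R$805,788.20 ÷ R$594,588.20 = 1.3552.
Combined leverage = 1.6297 × 1.3552 = 2.2086.

2.21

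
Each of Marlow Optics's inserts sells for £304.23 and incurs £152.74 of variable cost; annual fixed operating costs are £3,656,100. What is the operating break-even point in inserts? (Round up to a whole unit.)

Contribution margin per unit = £304.23 − £152.74 = £151.49.
Break-even Q = £3,656,100 / £151.49 = 24,134.27 → 24,135 inserts.

24,135 inserts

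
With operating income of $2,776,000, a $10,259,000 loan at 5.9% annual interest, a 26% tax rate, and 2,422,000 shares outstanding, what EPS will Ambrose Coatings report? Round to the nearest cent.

Interest = $605,281.00, so EBT = $2,776,000 − $605,281.00 = $2,170,719.00.
Net income = $2,170,719.00 × (1 − 0.26) = $1,606,332.06.
Per share: $1,606,332.06 / 2,422,000 shares = $0.66.

$0.66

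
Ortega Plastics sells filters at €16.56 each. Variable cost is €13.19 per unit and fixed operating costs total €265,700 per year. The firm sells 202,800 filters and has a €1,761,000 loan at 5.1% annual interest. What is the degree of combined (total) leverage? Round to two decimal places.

2.08

At 202,800 units, contribution = 202,800 × €3.37 = €683,436.00.
EBIT = €683,436.00 − €265,700 = €417,736.00. Interest = €89,811.00, so EBIT − I = €327,925.00.
DCL = contribution ÷ (EBIT − I) = €683,436.00 ÷ €327,925.00 = 2.0841.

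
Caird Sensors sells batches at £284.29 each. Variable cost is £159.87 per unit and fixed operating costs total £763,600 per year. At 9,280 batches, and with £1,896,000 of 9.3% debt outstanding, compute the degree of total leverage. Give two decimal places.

Total contribution margin = 9,280 × £124.42 = £1,154,617.60.
EBIT = £1,154,617.60 − £763,600 = £391,017.60. Interest = £176,328.00, so EBIT − I = £214,689.60.
Degree of total leverage = total CM / (EBIT − interest) = £1,154,617.60 / £214,689.60 = 5.3781.

5.38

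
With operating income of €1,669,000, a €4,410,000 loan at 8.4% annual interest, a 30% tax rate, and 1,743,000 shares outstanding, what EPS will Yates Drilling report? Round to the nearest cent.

€0.52

Pre-tax income = €1,669,000 − €370,440.00 = €1,298,560.00.
Net income = €1,298,560.00 × (1 − 0.30) = €908,992.00.
Per share: €908,992.00 / 1,743,000 shares = €0.52.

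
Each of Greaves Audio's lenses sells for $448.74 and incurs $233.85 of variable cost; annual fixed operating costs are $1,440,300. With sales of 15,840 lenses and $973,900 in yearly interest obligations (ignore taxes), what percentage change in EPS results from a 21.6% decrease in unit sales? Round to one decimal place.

Contribution at this volume is 15,840 × $214.89 = $3,403,857.60.
Operating income = contribution − fixed costs = $3,403,857.60 − $1,440,300 = $1,963,557.60.
After interest of $973,900.00, pre-tax earnings = $989,657.60.
Degree of combined leverage = contribution ÷ (EBIT − I) = $3,403,857.60 ÷ $989,657.60 = 3.4394.
EPS therefore changes by 3.4394 × (-21.6%) = -74.3%.

-74.3%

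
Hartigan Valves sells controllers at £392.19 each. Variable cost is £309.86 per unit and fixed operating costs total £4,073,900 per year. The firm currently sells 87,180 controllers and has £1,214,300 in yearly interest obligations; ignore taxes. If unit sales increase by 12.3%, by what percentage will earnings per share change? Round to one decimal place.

Total contribution margin = 87,180 × £82.33 = £7,177,529.40.
Subtracting fixed costs: EBIT = £7,177,529.40 − £4,073,900 = £3,103,629.40.
Interest = £1,214,300.00, so EBIT − I = £1,889,329.40.
DCL = total CM / (EBIT − I) = £7,177,529.40 / £1,889,329.40 = 3.7990.
%ΔEPS = DCL × %ΔSales = 3.7990 × +12.3% = +46.7%.

+46.7%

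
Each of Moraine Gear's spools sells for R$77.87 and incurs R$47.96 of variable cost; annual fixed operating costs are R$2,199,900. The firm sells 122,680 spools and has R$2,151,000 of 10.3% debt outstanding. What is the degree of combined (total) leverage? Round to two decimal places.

2.94

At 122,680 units, contribution = 122,680 × R$29.91 = R$3,669,358.80.
EBIT = R$3,669,358.80 − R$2,199,900 = R$1,469,458.80. Interest = R$221,553.00.
DOL = R$3,669,358.80 ÷ R$1,469,458.80 = 2.4971; DFL = R$1,469,458.80 ÷ R$1,247,905.80 = 1.1775.
Combined leverage = 2.4971 × 1.1775 = 2.9403.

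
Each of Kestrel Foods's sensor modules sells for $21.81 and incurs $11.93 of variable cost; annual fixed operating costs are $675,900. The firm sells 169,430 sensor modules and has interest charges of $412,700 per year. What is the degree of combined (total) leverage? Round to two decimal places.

2.86

Contribution at this volume is 169,430 × $9.88 = $1,673,968.40.
Subtracting fixed costs: EBIT = $1,673,968.40 − $675,900 = $998,068.40. Interest = $412,700.00, so EBIT − I = $585,368.40.
Degree of total leverage = total CM / (EBIT − interest) = $1,673,968.40 / $585,368.40 = 2.8597.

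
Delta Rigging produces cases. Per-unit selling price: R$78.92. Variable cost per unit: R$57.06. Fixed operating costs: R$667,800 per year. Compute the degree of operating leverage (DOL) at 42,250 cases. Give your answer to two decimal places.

Total contribution margin = 42,250 × R$21.86 = R$923,585.00.
Operating income = contribution − fixed costs = R$923,585.00 − R$667,800 = R$255,785.00.
DOL = contribution ÷ EBIT = R$923,585.00 ÷ R$255,785.00 = 3.6108.

3.61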